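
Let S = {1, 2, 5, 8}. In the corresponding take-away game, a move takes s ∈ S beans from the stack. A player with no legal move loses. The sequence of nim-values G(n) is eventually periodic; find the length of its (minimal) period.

3

n :  0  1  2  3  4  5  6  7  8  9 10 11 12 13 14
G :  0  1  2  0  1  2  0  1  2  0  1  2  0  1  2
G(n+3) = G(n) holds for n = 0,…,7 (a full window of length max(S) = 8), so the sequence is purely periodic with period 3.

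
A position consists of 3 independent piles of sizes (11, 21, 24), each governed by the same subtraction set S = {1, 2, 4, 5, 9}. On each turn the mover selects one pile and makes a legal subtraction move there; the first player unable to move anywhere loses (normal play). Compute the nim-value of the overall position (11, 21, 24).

2

All piles use S = {1, 2, 4, 5, 9}:
G(0) = 0
G(1) = mex{0} = 1
G(2) = mex{1,0} = 2
G(3) = mex{2,1} = 0
G(4) = mex{0,2,0} = 1
G(5) = mex{1,0,1,0} = 2
G(6) = mex{2,1,2,1} = 0
G(7) = mex{0,2,0,2} = 1
G(8) = mex{1,0,1,0} = 2
G(9) = mex{2,1,2,1,0} = 3
G(10) = mex{3,2,0,2,1} = 4
G(11) = mex{4,3,1,0,2} = 5
G(12) = mex{5,4,2,1,0} = 3
G(13) = mex{3,5,3,2,1} = 0
G(14) = mex{0,3,4,3,2} = 1
G(15) = mex{1,0,5,4,0} = 2
G(16) = mex{2,1,3,5,1} = 0
G(17) = mex{0,2,0,3,2} = 1
G(18) = mex{1,0,1,0,3} = 2
G(19) = mex{2,1,2,1,4} = 0
G(20) = mex{0,2,0,2,5} = 1
G(21) = mex{1,0,1,0,3} = 2
G(22) = mex{2,1,2,1,0} = 3
G(23) = mex{3,2,0,2,1} = 4
G(24) = mex{4,3,1,0,2} = 5
Pile A: G(11) = 5.
Pile B: G(21) = 2.
Pile C: G(24) = 5.
Combined Grundy value = 5 ⊕ 2 ⊕ 5 = 2.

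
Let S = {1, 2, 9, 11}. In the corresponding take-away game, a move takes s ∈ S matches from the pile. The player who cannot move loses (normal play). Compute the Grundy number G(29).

3

n :  0  1  2  3  4  5  6  7  8  9 10 11 12 13 14 15 16 17 18 19 20 21 22 23 24 25 26 27 28 29
G :  0  1  2  0  1  2  0  1  2  3  0  1  2  0  1  2  0  1  2  3  0  1  2  0  1  2  0  1  2  3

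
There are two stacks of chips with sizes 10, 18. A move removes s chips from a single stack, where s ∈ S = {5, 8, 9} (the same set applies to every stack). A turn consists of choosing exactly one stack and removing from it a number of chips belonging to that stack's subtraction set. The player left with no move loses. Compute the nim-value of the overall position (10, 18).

All stacks use S = {5, 8, 9}:
G(0) = 0
G(1) = mex{} = 0
G(2) = mex{} = 0
G(3) = mex{} = 0
G(4) = mex{} = 0
G(5) = mex{0} = 1
G(6) = mex{0} = 1
G(7) = mex{0} = 1
G(8) = mex{0,0} = 1
G(9) = mex{0,0,0} = 1
G(10) = mex{1,0,0} = 2
G(11) = mex{1,0,0} = 2
G(12) = mex{1,0,0} = 2
G(13) = mex{1,1,0} = 2
G(14) = mex{1,1,1} = 0
G(15) = mex{2,1,1} = 0
G(16) = mex{2,1,1} = 0
G(17) = mex{2,1,1} = 0
G(18) = mex{2,2,1} = 0
Stack A: G(10) = 2.
Stack B: G(18) = 0.
Combined Grundy value = 2 ⊕ 0 = 2.

2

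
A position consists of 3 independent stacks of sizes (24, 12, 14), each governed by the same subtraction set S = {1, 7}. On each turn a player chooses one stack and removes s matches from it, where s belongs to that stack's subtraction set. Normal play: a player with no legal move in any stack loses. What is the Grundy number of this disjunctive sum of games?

All stacks use S = {1, 7}:
G(0) = 0
G(1) = mex{0} = 1
G(2) = mex{1} = 0
G(3) = mex{0} = 1
G(4) = mex{1} = 0
G(5) = mex{0} = 1
G(6) = mex{1} = 0
G(7) = mex{0,0} = 1
G(8) = mex{1,1} = 0
G(9) = mex{0,0} = 1
G(10) = mex{1,1} = 0
G(11) = mex{0,0} = 1
G(12) = mex{1,1} = 0
G(13) = mex{0,0} = 1
G(14) = mex{1,1} = 0
G(15) = mex{0,0} = 1
G(16) = mex{1,1} = 0
G(17) = mex{0,0} = 1
G(18) = mex{1,1} = 0
G(19) = mex{0,0} = 1
G(20) = mex{1,1} = 0
G(21) = mex{0,0} = 1
G(22) = mex{1,1} = 0
G(23) = mex{0,0} = 1
G(24) = mex{1,1} = 0
Stack A: G(24) = 0.
Stack B: G(12) = 0.
Stack C: G(14) = 0.
Combined Grundy value = 0 ⊕ 0 ⊕ 0 = 0.

0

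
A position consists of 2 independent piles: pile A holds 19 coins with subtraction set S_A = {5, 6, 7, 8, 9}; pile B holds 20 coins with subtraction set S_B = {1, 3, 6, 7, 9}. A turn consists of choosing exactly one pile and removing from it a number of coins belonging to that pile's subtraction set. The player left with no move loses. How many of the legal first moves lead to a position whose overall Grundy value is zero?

Pile A, S = {5, 6, 7, 8, 9}:
n :  0  1  2  3  4  5  6  7  8  9 10 11 12 13 14 15 16 17 18 19
G :  0  0  0  0  0  1  1  1  1  1  2  2  2  2  0  0  0  0  0  1
G_A(19) = 1.
Pile B, S = {1, 3, 6, 7, 9}:
G(0) = 0
G(1) = mex{0} = 1
G(2) = mex{1} = 0
G(3) = mex{0,0} = 1
G(4) = mex{1,1} = 0
G(5) = mex{0,0} = 1
G(6) = mex{1,1,0} = 2
G(7) = mex{2,0,1,0} = 3
G(8) = mex{3,1,0,1} = 2
G(9) = mex{2,2,1,0,0} = 3
G(10) = mex{3,3,0,1,1} = 2
G(11) = mex{2,2,1,0,0} = 3
G(12) = mex{3,3,2,1,1} = 0
G(13) = mex{0,2,3,2,0} = 1
G(14) = mex{1,3,2,3,1} = 0
G(15) = mex{0,0,3,2,2} = 1
G(16) = mex{1,1,2,3,3} = 0
G(17) = mex{0,0,3,2,2} = 1
G(18) = mex{1,1,0,3,3} = 2
G(19) = mex{2,0,1,0,2} = 3
G(20) = mex{3,1,0,1,3} = 2
G_B(20) = 2.
Combined Grundy value = 1 ⊕ 2 = 3.
A winning move leaves total XOR = 0, i.e. changes one component's Grundy value g to g ⊕ X where X is the current total.
Pile A: need g' = 1⊕3 = 2. Options: 19−5→G=0, 19−6→G=2, 19−7→G=2, 19−8→G=2, 19−9→G=2. Hits: 4.
Pile B: need g' = 2⊕3 = 1. Options: 20−1→G=3, 20−3→G=1, 20−6→G=0, 20−7→G=1, 20−9→G=3. Hits: 2.

6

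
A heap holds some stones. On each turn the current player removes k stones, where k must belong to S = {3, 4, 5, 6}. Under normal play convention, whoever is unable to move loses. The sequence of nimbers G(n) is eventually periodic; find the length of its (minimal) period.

n :  0  1  2  3  4  5  6  7  8  9 10 11 12 13 14 15 16 17 18 19
G :  0  0  0  1  1  1  2  2  2  0  0  0  1  1  1  2  2  2  0  0
G(n+9) = G(n) holds for n = 0,…,5 (a full window of length max(S) = 6), so the sequence is purely periodic with period 9.

9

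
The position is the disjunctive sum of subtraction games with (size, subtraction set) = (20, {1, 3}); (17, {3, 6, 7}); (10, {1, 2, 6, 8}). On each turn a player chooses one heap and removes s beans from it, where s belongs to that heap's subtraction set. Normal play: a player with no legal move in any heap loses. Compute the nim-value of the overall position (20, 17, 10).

Heap A, S = {1, 3}:
G(0) = 0
G(1) = mex{0} = 1
G(2) = mex{1} = 0
G(3) = mex{0,0} = 1
G(4) = mex{1,1} = 0
G(5) = mex{0,0} = 1
G(6) = mex{1,1} = 0
G(7) = mex{0,0} = 1
G(8) = mex{1,1} = 0
G(9) = mex{0,0} = 1
G(10) = mex{1,1} = 0
G(11) = mex{0,0} = 1
G(12) = mex{1,1} = 0
G(13) = mex{0,0} = 1
G(14) = mex{1,1} = 0
G(15) = mex{0,0} = 1
G(16) = mex{1,1} = 0
G(17) = mex{0,0} = 1
G(18) = mex{1,1} = 0
G(19) = mex{0,0} = 1
G(20) = mex{1,1} = 0
G_A(20) = 0.
Heap B, S = {3, 6, 7}:
G(0) = 0
G(1) = mex{} = 0
G(2) = mex{} = 0
G(3) = mex{0} = 1
G(4) = mex{0} = 1
G(5) = mex{0} = 1
G(6) = mex{1,0} = 2
G(7) = mex{1,0,0} = 2
G(8) = mex{1,0,0} = 2
G(9) = mex{2,1,0} = 3
G(10) = mex{2,1,1} = 0
G(11) = mex{2,1,1} = 0
G(12) = mex{3,2,1} = 0
G(13) = mex{0,2,2} = 1
G(14) = mex{0,2,2} = 1
G(15) = mex{0,3,2} = 1
G(16) = mex{1,0,3} = 2
G(17) = mex{1,0,0} = 2
G_B(17) = 2.
Heap C, S = {1, 2, 6, 8}:
G(0) = 0
G(1) = mex{0} = 1
G(2) = mex{1,0} = 2
G(3) = mex{2,1} = 0
G(4) = mex{0,2} = 1
G(5) = mex{1,0} = 2
G(6) = mex{2,1,0} = 3
G(7) = mex{3,2,1} = 0
G(8) = mex{0,3,2,0} = 1
G(9) = mex{1,0,0,1} = 2
G(10) = mex{2,1,1,2} = 0
G_C(10) = 0.
Combined Grundy value = 0 ⊕ 2 ⊕ 0 = 2.

2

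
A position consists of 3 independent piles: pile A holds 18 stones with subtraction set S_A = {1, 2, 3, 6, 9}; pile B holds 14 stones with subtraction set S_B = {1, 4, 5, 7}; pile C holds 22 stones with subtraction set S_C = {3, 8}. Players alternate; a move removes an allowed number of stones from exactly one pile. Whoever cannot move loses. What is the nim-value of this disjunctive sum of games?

Pile A, S = {1, 2, 3, 6, 9}:
G(0) = 0
G(1) = mex{0} = 1
G(2) = mex{1,0} = 2
G(3) = mex{2,1,0} = 3
G(4) = mex{3,2,1} = 0
G(5) = mex{0,3,2} = 1
G(6) = mex{1,0,3,0} = 2
G(7) = mex{2,1,0,1} = 3
G(8) = mex{3,2,1,2} = 0
G(9) = mex{0,3,2,3,0} = 1
G(10) = mex{1,0,3,0,1} = 2
G(11) = mex{2,1,0,1,2} = 3
G(12) = mex{3,2,1,2,3} = 0
G(13) = mex{0,3,2,3,0} = 1
G(14) = mex{1,0,3,0,1} = 2
G(15) = mex{2,1,0,1,2} = 3
G(16) = mex{3,2,1,2,3} = 0
G(17) = mex{0,3,2,3,0} = 1
G(18) = mex{1,0,3,0,1} = 2
G_A(18) = 2.
Pile B, S = {1, 4, 5, 7}:
G(0) = 0
G(1) = mex{0} = 1
G(2) = mex{1} = 0
G(3) = mex{0} = 1
G(4) = mex{1,0} = 2
G(5) = mex{2,1,0} = 3
G(6) = mex{3,0,1} = 2
G(7) = mex{2,1,0,0} = 3
G(8) = mex{3,2,1,1} = 0
G(9) = mex{0,3,2,0} = 1
G(10) = mex{1,2,3,1} = 0
G(11) = mex{0,3,2,2} = 1
G(12) = mex{1,0,3,3} = 2
G(13) = mex{2,1,0,2} = 3
G(14) = mex{3,0,1,3} = 2
G_B(14) = 2.
Pile C, S = {3, 8}:
n :  0  1  2  3  4  5  6  7  8  9 10 11 12 13 14 15 16 17 18 19 20 21 22
G :  0  0  0  1  1  1  0  0  2  1  1  0  0  0  1  1  1  0  0  2  1  1  0
G_C(22) = 0.
Combined Grundy value = 2 ⊕ 2 ⊕ 0 = 0.

0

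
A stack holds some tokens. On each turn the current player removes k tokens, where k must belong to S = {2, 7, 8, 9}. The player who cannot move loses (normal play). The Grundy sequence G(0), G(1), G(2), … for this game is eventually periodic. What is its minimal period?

G(0) = 0
G(1) = mex{} = 0
G(2) = mex{0} = 1
G(3) = mex{0} = 1
G(4) = mex{1} = 0
G(5) = mex{1} = 0
G(6) = mex{0} = 1
G(7) = mex{0,0} = 1
G(8) = mex{1,0,0} = 2
G(9) = mex{1,1,0,0} = 2
G(10) = mex{2,1,1,0} = 3
G(11) = mex{2,0,1,1} = 3
G(12) = mex{3,0,0,1} = 2
G(13) = mex{3,1,0,0} = 2
G(14) = mex{2,1,1,0} = 3
G(15) = mex{2,2,1,1} = 0
G(16) = mex{3,2,2,1} = 0
G(17) = mex{0,3,2,2} = 1
G(18) = mex{0,3,3,2} = 1
G(19) = mex{1,2,3,3} = 0
G(20) = mex{1,2,2,3} = 0
G(21) = mex{0,3,2,2} = 1
G(22) = mex{0,0,3,2} = 1
G(23) = mex{1,0,0,3} = 2
G(24) = mex{1,1,0,0} = 2
G(25) = mex{2,1,1,0} = 3
G(26) = mex{2,0,1,1} = 3
G(27) = mex{3,0,0,1} = 2
G(28) = mex{3,1,0,0} = 2
G(29) = mex{2,1,1,0} = 3
G(30) = mex{2,2,1,1} = 0
G(31) = mex{3,2,2,1} = 0
G(n+15) = G(n) holds for n = 0,…,8 (a full window of length max(S) = 9), so the sequence is purely periodic with period 15.

15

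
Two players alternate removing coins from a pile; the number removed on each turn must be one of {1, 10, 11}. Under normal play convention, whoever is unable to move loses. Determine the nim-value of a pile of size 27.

1

G(0) = 0
G(1) = mex{0} = 1
G(2) = mex{1} = 0
G(3) = mex{0} = 1
G(4) = mex{1} = 0
G(5) = mex{0} = 1
G(6) = mex{1} = 0
G(7) = mex{0} = 1
G(8) = mex{1} = 0
G(9) = mex{0} = 1
G(10) = mex{1,0} = 2
G(11) = mex{2,1,0} = 3
G(12) = mex{3,0,1} = 2
G(13) = mex{2,1,0} = 3
G(14) = mex{3,0,1} = 2
G(15) = mex{2,1,0} = 3
G(16) = mex{3,0,1} = 2
G(17) = mex{2,1,0} = 3
G(18) = mex{3,0,1} = 2
G(19) = mex{2,1,0} = 3
G(20) = mex{3,2,1} = 0
G(21) = mex{0,3,2} = 1
G(22) = mex{1,2,3} = 0
G(23) = mex{0,3,2} = 1
G(24) = mex{1,2,3} = 0
G(25) = mex{0,3,2} = 1
G(26) = mex{1,2,3} = 0
G(27) = mex{0,3,2} = 1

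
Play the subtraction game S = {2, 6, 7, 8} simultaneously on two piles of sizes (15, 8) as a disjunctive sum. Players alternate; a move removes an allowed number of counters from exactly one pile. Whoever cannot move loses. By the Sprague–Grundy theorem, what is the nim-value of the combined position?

2

All piles use S = {2, 6, 7, 8}:
n :  0  1  2  3  4  5  6  7  8  9 10 11 12 13 14 15
G :  0  0  1  1  0  0  1  1  2  2  3  3  2  2  0  0
Pile A: G(15) = 0.
Pile B: G(8) = 2.
Combined Grundy value = 0 ⊕ 2 = 2.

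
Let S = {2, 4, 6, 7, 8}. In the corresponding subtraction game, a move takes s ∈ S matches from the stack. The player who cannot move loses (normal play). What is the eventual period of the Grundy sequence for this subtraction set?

10

n :  0  1  2  3  4  5  6  7  8  9 10 11 12 13 14 15 16 17 18 19 20 21
G :  0  0  1  1  2  2  3  3  4  4  0  0  1  1  2  2  3  3  4  4  0  0
G(n+10) = G(n) holds for n = 0,…,7 (a full window of length max(S) = 8), so the sequence is purely periodic with period 10.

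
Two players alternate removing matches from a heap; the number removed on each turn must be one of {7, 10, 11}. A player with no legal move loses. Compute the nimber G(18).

0

G(0) = 0
G(1) = mex{} = 0
G(2) = mex{} = 0
G(3) = mex{} = 0
G(4) = mex{} = 0
G(5) = mex{} = 0
G(6) = mex{} = 0
G(7) = mex{0} = 1
G(8) = mex{0} = 1
G(9) = mex{0} = 1
G(10) = mex{0,0} = 1
G(11) = mex{0,0,0} = 1
G(12) = mex{0,0,0} = 1
G(13) = mex{0,0,0} = 1
G(14) = mex{1,0,0} = 2
G(15) = mex{1,0,0} = 2
G(16) = mex{1,0,0} = 2
G(17) = mex{1,1,0} = 2
G(18) = mex{1,1,1} = 0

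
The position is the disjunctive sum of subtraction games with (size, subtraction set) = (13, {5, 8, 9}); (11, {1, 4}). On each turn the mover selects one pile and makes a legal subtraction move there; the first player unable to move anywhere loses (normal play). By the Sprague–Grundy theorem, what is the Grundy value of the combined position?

Pile A, S = {5, 8, 9}:
n :  0  1  2  3  4  5  6  7  8  9 10 11 12 13
G :  0  0  0  0  0  1  1  1  1  1  2  2  2  2
G_A(13) = 2.
Pile B, S = {1, 4}:
G(0) = 0
G(1) = mex{0} = 1
G(2) = mex{1} = 0
G(3) = mex{0} = 1
G(4) = mex{1,0} = 2
G(5) = mex{2,1} = 0
G(6) = mex{0,0} = 1
G(7) = mex{1,1} = 0
G(8) = mex{0,2} = 1
G(9) = mex{1,0} = 2
G(10) = mex{2,1} = 0
G(11) = mex{0,0} = 1
G_B(11) = 1.
Combined Grundy value = 2 ⊕ 1 = 3.

3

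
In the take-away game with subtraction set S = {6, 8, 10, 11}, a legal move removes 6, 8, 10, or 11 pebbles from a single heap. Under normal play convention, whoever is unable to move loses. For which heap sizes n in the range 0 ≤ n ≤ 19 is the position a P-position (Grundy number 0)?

G(0) = 0
G(1) = mex{} = 0
G(2) = mex{} = 0
G(3) = mex{} = 0
G(4) = mex{} = 0
G(5) = mex{} = 0
G(6) = mex{0} = 1
G(7) = mex{0} = 1
G(8) = mex{0,0} = 1
G(9) = mex{0,0} = 1
G(10) = mex{0,0,0} = 1
G(11) = mex{0,0,0,0} = 1
G(12) = mex{1,0,0,0} = 2
G(13) = mex{1,0,0,0} = 2
G(14) = mex{1,1,0,0} = 2
G(15) = mex{1,1,0,0} = 2
G(16) = mex{1,1,1,0} = 2
G(17) = mex{1,1,1,1} = 0
G(18) = mex{2,1,1,1} = 0
G(19) = mex{2,1,1,1} = 0
P-positions are exactly the n with G(n) = 0.

0, 1, 2, 3, 4, 5, 17, 18, 19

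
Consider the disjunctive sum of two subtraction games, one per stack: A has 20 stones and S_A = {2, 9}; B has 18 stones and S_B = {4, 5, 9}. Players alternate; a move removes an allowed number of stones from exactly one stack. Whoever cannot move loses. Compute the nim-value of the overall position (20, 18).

3

Stack A, S = {2, 9}:
n :  0  1  2  3  4  5  6  7  8  9 10 11 12 13 14 15 16 17 18 19 20
G :  0  0  1  1  0  0  1  1  0  2  1  0  0  1  1  0  0  1  1  0  2
G_A(20) = 2.
Stack B, S = {4, 5, 9}:
n :  0  1  2  3  4  5  6  7  8  9 10 11 12 13 14 15 16 17 18
G :  0  0  0  0  1  1  1  1  2  2  2  2  3  0  0  0  0  1  1
G_B(18) = 1.
Combined Grundy value = 2 ⊕ 1 = 3.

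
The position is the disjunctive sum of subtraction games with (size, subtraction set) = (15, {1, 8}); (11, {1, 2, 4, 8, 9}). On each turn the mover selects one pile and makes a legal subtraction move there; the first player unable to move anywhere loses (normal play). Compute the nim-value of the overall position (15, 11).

5

Pile A, S = {1, 8}:
G(0) = 0
G(1) = mex{0} = 1
G(2) = mex{1} = 0
G(3) = mex{0} = 1
G(4) = mex{1} = 0
G(5) = mex{0} = 1
G(6) = mex{1} = 0
G(7) = mex{0} = 1
G(8) = mex{1,0} = 2
G(9) = mex{2,1} = 0
G(10) = mex{0,0} = 1
G(11) = mex{1,1} = 0
G(12) = mex{0,0} = 1
G(13) = mex{1,1} = 0
G(14) = mex{0,0} = 1
G(15) = mex{1,1} = 0
G_A(15) = 0.
Pile B, S = {1, 2, 4, 8, 9}:
G(0) = 0
G(1) = mex{0} = 1
G(2) = mex{1,0} = 2
G(3) = mex{2,1} = 0
G(4) = mex{0,2,0} = 1
G(5) = mex{1,0,1} = 2
G(6) = mex{2,1,2} = 0
G(7) = mex{0,2,0} = 1
G(8) = mex{1,0,1,0} = 2
G(9) = mex{2,1,2,1,0} = 3
G(10) = mex{3,2,0,2,1} = 4
G(11) = mex{4,3,1,0,2} = 5
G_B(11) = 5.
Combined Grundy value = 0 ⊕ 5 = 5.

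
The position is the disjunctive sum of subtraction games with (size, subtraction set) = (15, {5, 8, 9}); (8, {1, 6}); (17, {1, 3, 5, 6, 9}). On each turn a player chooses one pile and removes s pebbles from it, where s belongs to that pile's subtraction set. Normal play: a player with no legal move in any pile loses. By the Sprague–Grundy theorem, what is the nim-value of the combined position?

Pile A, S = {5, 8, 9}:
G(0) = 0
G(1) = mex{} = 0
G(2) = mex{} = 0
G(3) = mex{} = 0
G(4) = mex{} = 0
G(5) = mex{0} = 1
G(6) = mex{0} = 1
G(7) = mex{0} = 1
G(8) = mex{0,0} = 1
G(9) = mex{0,0,0} = 1
G(10) = mex{1,0,0} = 2
G(11) = mex{1,0,0} = 2
G(12) = mex{1,0,0} = 2
G(13) = mex{1,1,0} = 2
G(14) = mex{1,1,1} = 0
G(15) = mex{2,1,1} = 0
G_A(15) = 0.
Pile B, S = {1, 6}:
n : 0 1 2 3 4 5 6 7 8
G : 0 1 0 1 0 1 2 0 1
G_B(8) = 1.
Pile C, S = {1, 3, 5, 6, 9}:
G(0) = 0
G(1) = mex{0} = 1
G(2) = mex{1} = 0
G(3) = mex{0,0} = 1
G(4) = mex{1,1} = 0
G(5) = mex{0,0,0} = 1
G(6) = mex{1,1,1,0} = 2
G(7) = mex{2,0,0,1} = 3
G(8) = mex{3,1,1,0} = 2
G(9) = mex{2,2,0,1,0} = 3
G(10) = mex{3,3,1,0,1} = 2
G(11) = mex{2,2,2,1,0} = 3
G(12) = mex{3,3,3,2,1} = 0
G(13) = mex{0,2,2,3,0} = 1
G(14) = mex{1,3,3,2,1} = 0
G(15) = mex{0,0,2,3,2} = 1
G(16) = mex{1,1,3,2,3} = 0
G(17) = mex{0,0,0,3,2} = 1
G_C(17) = 1.
Combined Grundy value = 0 ⊕ 1 ⊕ 1 = 0.

0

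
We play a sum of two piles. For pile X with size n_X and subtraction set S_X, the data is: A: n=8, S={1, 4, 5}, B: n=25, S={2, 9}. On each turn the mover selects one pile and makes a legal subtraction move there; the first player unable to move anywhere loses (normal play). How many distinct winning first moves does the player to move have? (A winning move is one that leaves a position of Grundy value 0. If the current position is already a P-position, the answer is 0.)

3

Pile A, S = {1, 4, 5}:
n : 0 1 2 3 4 5 6 7 8
G : 0 1 0 1 2 3 2 3 0
G_A(8) = 0.
Pile B, S = {2, 9}:
G(0) = 0
G(1) = mex{} = 0
G(2) = mex{0} = 1
G(3) = mex{0} = 1
G(4) = mex{1} = 0
G(5) = mex{1} = 0
G(6) = mex{0} = 1
G(7) = mex{0} = 1
G(8) = mex{1} = 0
G(9) = mex{1,0} = 2
G(10) = mex{0,0} = 1
G(11) = mex{2,1} = 0
G(12) = mex{1,1} = 0
G(13) = mex{0,0} = 1
G(14) = mex{0,0} = 1
G(15) = mex{1,1} = 0
G(16) = mex{1,1} = 0
G(17) = mex{0,0} = 1
G(18) = mex{0,2} = 1
G(19) = mex{1,1} = 0
G(20) = mex{1,0} = 2
G(21) = mex{0,0} = 1
G(22) = mex{2,1} = 0
G(23) = mex{1,1} = 0
G(24) = mex{0,0} = 1
G(25) = mex{0,0} = 1
G_B(25) = 1.
Combined Grundy value = 0 ⊕ 1 = 1.
A winning move leaves total XOR = 0, i.e. changes one component's Grundy value g to g ⊕ X where X is the current total.
Pile A: need g' = 0⊕1 = 1. Options: 8−1→G=3, 8−4→G=2, 8−5→G=1. Hits: 1.
Pile B: need g' = 1⊕1 = 0. Options: 25−2→G=0, 25−9→G=0. Hits: 2.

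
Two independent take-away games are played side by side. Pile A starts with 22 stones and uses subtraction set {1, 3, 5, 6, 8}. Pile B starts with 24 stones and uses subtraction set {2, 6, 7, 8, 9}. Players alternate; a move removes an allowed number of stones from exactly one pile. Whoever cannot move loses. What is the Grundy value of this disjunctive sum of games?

Pile A, S = {1, 3, 5, 6, 8}:
n :  0  1  2  3  4  5  6  7  8  9 10 11 12 13 14 15 16 17 18 19 20 21 22
G :  0  1  0  1  0  1  2  3  2  3  2  0  1  0  1  0  1  2  3  2  3  2  0
G_A(22) = 0.
Pile B, S = {2, 6, 7, 8, 9}:
n :  0  1  2  3  4  5  6  7  8  9 10 11 12 13 14 15 16 17 18 19 20 21 22 23 24
G :  0  0  1  1  0  0  1  1  2  2  3  3  2  2  3  0  0  1  1  0  0  1  1  2  2
G_B(24) = 2.
Combined Grundy value = 0 ⊕ 2 = 2.

2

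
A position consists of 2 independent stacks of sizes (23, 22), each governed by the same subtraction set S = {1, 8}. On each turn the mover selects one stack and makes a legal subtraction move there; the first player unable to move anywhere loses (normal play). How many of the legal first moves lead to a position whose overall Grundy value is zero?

4

All stacks use S = {1, 8}:
G(0) = 0
G(1) = mex{0} = 1
G(2) = mex{1} = 0
G(3) = mex{0} = 1
G(4) = mex{1} = 0
G(5) = mex{0} = 1
G(6) = mex{1} = 0
G(7) = mex{0} = 1
G(8) = mex{1,0} = 2
G(9) = mex{2,1} = 0
G(10) = mex{0,0} = 1
G(11) = mex{1,1} = 0
G(12) = mex{0,0} = 1
G(13) = mex{1,1} = 0
G(14) = mex{0,0} = 1
G(15) = mex{1,1} = 0
G(16) = mex{0,2} = 1
G(17) = mex{1,0} = 2
G(18) = mex{2,1} = 0
G(19) = mex{0,0} = 1
G(20) = mex{1,1} = 0
G(21) = mex{0,0} = 1
G(22) = mex{1,1} = 0
G(23) = mex{0,0} = 1
Stack A: G(23) = 1.
Stack B: G(22) = 0.
Combined Grundy value = 1 ⊕ 0 = 1.
A winning move leaves total XOR = 0, i.e. changes one component's Grundy value g to g ⊕ X where X is the current total.
Stack A: need g' = 1⊕1 = 0. Options: 23−1→G=0, 23−8→G=0. Hits: 2.
Stack B: need g' = 0⊕1 = 1. Options: 22−1→G=1, 22−8→G=1. Hits: 2.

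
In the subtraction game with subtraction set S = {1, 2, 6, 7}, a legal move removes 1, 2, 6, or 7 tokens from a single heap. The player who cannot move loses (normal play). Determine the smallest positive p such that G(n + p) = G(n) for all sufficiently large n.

G(0) = 0
G(1) = mex{0} = 1
G(2) = mex{1,0} = 2
G(3) = mex{2,1} = 0
G(4) = mex{0,2} = 1
G(5) = mex{1,0} = 2
G(6) = mex{2,1,0} = 3
G(7) = mex{3,2,1,0} = 4
G(8) = mex{4,3,2,1} = 0
G(9) = mex{0,4,0,2} = 1
G(10) = mex{1,0,1,0} = 2
G(11) = mex{2,1,2,1} = 0
G(12) = mex{0,2,3,2} = 1
G(13) = mex{1,0,4,3} = 2
G(14) = mex{2,1,0,4} = 3
G(15) = mex{3,2,1,0} = 4
G(16) = mex{4,3,2,1} = 0
G(17) = mex{0,4,0,2} = 1
G(n+8) = G(n) holds for n = 0,…,6 (a full window of length max(S) = 7), so the sequence is purely periodic with period 8.

8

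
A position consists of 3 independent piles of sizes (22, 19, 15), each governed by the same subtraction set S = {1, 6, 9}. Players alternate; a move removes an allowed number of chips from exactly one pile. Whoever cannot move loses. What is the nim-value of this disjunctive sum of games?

All piles use S = {1, 6, 9}:
n :  0  1  2  3  4  5  6  7  8  9 10 11 12 13 14 15 16 17 18 19 20 21 22
G :  0  1  0  1  0  1  2  0  1  2  3  2  0  1  0  1  2  0  1  0  1  2  0
Pile A: G(22) = 0.
Pile B: G(19) = 0.
Pile C: G(15) = 1.
Combined Grundy value = 0 ⊕ 0 ⊕ 1 = 1.

1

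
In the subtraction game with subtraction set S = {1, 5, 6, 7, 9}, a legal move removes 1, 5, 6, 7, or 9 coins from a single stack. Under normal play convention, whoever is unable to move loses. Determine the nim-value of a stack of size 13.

G(0) = 0
G(1) = mex{0} = 1
G(2) = mex{1} = 0
G(3) = mex{0} = 1
G(4) = mex{1} = 0
G(5) = mex{0,0} = 1
G(6) = mex{1,1,0} = 2
G(7) = mex{2,0,1,0} = 3
G(8) = mex{3,1,0,1} = 2
G(9) = mex{2,0,1,0,0} = 3
G(10) = mex{3,1,0,1,1} = 2
G(11) = mex{2,2,1,0,0} = 3
G(12) = mex{3,3,2,1,1} = 0
G(13) = mex{0,2,3,2,0} = 1

1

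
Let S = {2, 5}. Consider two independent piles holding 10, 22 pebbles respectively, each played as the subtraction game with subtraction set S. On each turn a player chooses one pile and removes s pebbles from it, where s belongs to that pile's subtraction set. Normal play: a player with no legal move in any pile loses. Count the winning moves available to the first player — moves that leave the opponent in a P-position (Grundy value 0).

3

All piles use S = {2, 5}:
G(0) = 0
G(1) = mex{} = 0
G(2) = mex{0} = 1
G(3) = mex{0} = 1
G(4) = mex{1} = 0
G(5) = mex{1,0} = 2
G(6) = mex{0,0} = 1
G(7) = mex{2,1} = 0
G(8) = mex{1,1} = 0
G(9) = mex{0,0} = 1
G(10) = mex{0,2} = 1
G(11) = mex{1,1} = 0
G(12) = mex{1,0} = 2
G(13) = mex{0,0} = 1
G(14) = mex{2,1} = 0
G(15) = mex{1,1} = 0
G(16) = mex{0,0} = 1
G(17) = mex{0,2} = 1
G(18) = mex{1,1} = 0
G(19) = mex{1,0} = 2
G(20) = mex{0,0} = 1
G(21) = mex{2,1} = 0
G(22) = mex{1,1} = 0
Pile A: G(10) = 1.
Pile B: G(22) = 0.
Combined Grundy value = 1 ⊕ 0 = 1.
A winning move leaves total XOR = 0, i.e. changes one component's Grundy value g to g ⊕ X where X is the current total.
Pile A: need g' = 1⊕1 = 0. Options: 10−2→G=0, 10−5→G=2. Hits: 1.
Pile B: need g' = 0⊕1 = 1. Options: 22−2→G=1, 22−5→G=1. Hits: 2.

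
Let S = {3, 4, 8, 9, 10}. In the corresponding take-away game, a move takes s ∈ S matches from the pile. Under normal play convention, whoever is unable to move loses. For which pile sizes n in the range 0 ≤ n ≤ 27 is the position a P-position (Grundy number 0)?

0, 1, 2, 7, 13, 14, 19, 20, 25, 26

n :  0  1  2  3  4  5  6  7  8  9 10 11 12 13 14 15 16 17 18 19 20 21 22 23 24 25 26 27
G :  0  0  0  1  1  1  2  0  2  3  1  3  4  0  0  5  1  1  4  0  0  2  1  1  3  0  0  2
P-positions are exactly the n with G(n) = 0.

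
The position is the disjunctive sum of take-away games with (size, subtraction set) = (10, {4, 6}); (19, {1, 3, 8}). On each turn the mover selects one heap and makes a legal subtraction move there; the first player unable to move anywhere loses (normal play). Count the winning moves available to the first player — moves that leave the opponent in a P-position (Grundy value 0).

1

Heap A, S = {4, 6}:
G(0) = 0
G(1) = mex{} = 0
G(2) = mex{} = 0
G(3) = mex{} = 0
G(4) = mex{0} = 1
G(5) = mex{0} = 1
G(6) = mex{0,0} = 1
G(7) = mex{0,0} = 1
G(8) = mex{1,0} = 2
G(9) = mex{1,0} = 2
G(10) = mex{1,1} = 0
G_A(10) = 0.
Heap B, S = {1, 3, 8}:
n :  0  1  2  3  4  5  6  7  8  9 10 11 12 13 14 15 16 17 18 19
G :  0  1  0  1  0  1  0  1  2  3  2  0  1  0  1  0  1  0  1  2
G_B(19) = 2.
Combined Grundy value = 0 ⊕ 2 = 2.
A winning move leaves total XOR = 0, i.e. changes one component's Grundy value g to g ⊕ X where X is the current total.
Heap A: need g' = 0⊕2 = 2. Options: 10−4→G=1, 10−6→G=1. Hits: 0.
Heap B: need g' = 2⊕2 = 0. Options: 19−1→G=1, 19−3→G=1, 19−8→G=0. Hits: 1.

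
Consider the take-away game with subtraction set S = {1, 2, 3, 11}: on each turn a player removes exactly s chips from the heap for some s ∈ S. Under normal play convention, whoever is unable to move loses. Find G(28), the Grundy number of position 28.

n :  0  1  2  3  4  5  6  7  8  9 10 11 12 13 14 15 16 17 18 19 20 21 22 23 24 25 26 27 28
G :  0  1  2  3  0  1  2  3  0  1  2  3  0  1  2  3  0  1  2  3  0  1  2  3  0  1  2  3  0

0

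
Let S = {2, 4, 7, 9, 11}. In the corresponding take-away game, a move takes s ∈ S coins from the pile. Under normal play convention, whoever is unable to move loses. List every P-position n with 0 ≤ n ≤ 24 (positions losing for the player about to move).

G(0) = 0
G(1) = mex{} = 0
G(2) = mex{0} = 1
G(3) = mex{0} = 1
G(4) = mex{1,0} = 2
G(5) = mex{1,0} = 2
G(6) = mex{2,1} = 0
G(7) = mex{2,1,0} = 3
G(8) = mex{0,2,0} = 1
G(9) = mex{3,2,1,0} = 4
G(10) = mex{1,0,1,0} = 2
G(11) = mex{4,3,2,1,0} = 5
G(12) = mex{2,1,2,1,0} = 3
G(13) = mex{5,4,0,2,1} = 3
G(14) = mex{3,2,3,2,1} = 0
G(15) = mex{3,5,1,0,2} = 4
G(16) = mex{0,3,4,3,2} = 1
G(17) = mex{4,3,2,1,0} = 5
G(18) = mex{1,0,5,4,3} = 2
G(19) = mex{5,4,3,2,1} = 0
G(20) = mex{2,1,3,5,4} = 0
G(21) = mex{0,5,0,3,2} = 1
G(22) = mex{0,2,4,3,5} = 1
G(23) = mex{1,0,1,0,3} = 2
G(24) = mex{1,0,5,4,3} = 2
P-positions are exactly the n with G(n) = 0.

0, 1, 6, 14, 19, 20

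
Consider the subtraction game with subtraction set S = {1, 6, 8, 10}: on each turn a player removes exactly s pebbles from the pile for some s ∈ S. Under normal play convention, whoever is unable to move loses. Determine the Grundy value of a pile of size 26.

G(0) = 0
G(1) = mex{0} = 1
G(2) = mex{1} = 0
G(3) = mex{0} = 1
G(4) = mex{1} = 0
G(5) = mex{0} = 1
G(6) = mex{1,0} = 2
G(7) = mex{2,1} = 0
G(8) = mex{0,0,0} = 1
G(9) = mex{1,1,1} = 0
G(10) = mex{0,0,0,0} = 1
G(11) = mex{1,1,1,1} = 0
G(12) = mex{0,2,0,0} = 1
G(13) = mex{1,0,1,1} = 2
G(14) = mex{2,1,2,0} = 3
G(15) = mex{3,0,0,1} = 2
G(16) = mex{2,1,1,2} = 0
G(17) = mex{0,0,0,0} = 1
G(18) = mex{1,1,1,1} = 0
G(19) = mex{0,2,0,0} = 1
G(20) = mex{1,3,1,1} = 0
G(21) = mex{0,2,2,0} = 1
G(22) = mex{1,0,3,1} = 2
G(23) = mex{2,1,2,2} = 0
G(24) = mex{0,0,0,3} = 1
G(25) = mex{1,1,1,2} = 0
G(26) = mex{0,0,0,0} = 1

1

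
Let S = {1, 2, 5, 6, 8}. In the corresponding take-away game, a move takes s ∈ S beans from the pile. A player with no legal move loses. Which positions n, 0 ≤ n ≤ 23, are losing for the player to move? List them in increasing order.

0, 3, 7, 10, 14, 17, 21

G(0) = 0
G(1) = mex{0} = 1
G(2) = mex{1,0} = 2
G(3) = mex{2,1} = 0
G(4) = mex{0,2} = 1
G(5) = mex{1,0,0} = 2
G(6) = mex{2,1,1,0} = 3
G(7) = mex{3,2,2,1} = 0
G(8) = mex{0,3,0,2,0} = 1
G(9) = mex{1,0,1,0,1} = 2
G(10) = mex{2,1,2,1,2} = 0
G(11) = mex{0,2,3,2,0} = 1
G(12) = mex{1,0,0,3,1} = 2
G(13) = mex{2,1,1,0,2} = 3
G(14) = mex{3,2,2,1,3} = 0
G(15) = mex{0,3,0,2,0} = 1
G(16) = mex{1,0,1,0,1} = 2
G(17) = mex{2,1,2,1,2} = 0
G(18) = mex{0,2,3,2,0} = 1
G(19) = mex{1,0,0,3,1} = 2
G(20) = mex{2,1,1,0,2} = 3
G(21) = mex{3,2,2,1,3} = 0
G(22) = mex{0,3,0,2,0} = 1
G(23) = mex{1,0,1,0,1} = 2
P-positions are exactly the n with G(n) = 0.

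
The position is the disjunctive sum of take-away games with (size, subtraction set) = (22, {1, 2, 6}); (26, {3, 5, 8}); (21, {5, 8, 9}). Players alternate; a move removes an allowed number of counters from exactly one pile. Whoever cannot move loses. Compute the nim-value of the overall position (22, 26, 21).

1

Pile A, S = {1, 2, 6}:
n :  0  1  2  3  4  5  6  7  8  9 10 11 12 13 14 15 16 17 18 19 20 21 22
G :  0  1  2  0  1  2  3  0  1  2  0  1  2  3  0  1  2  0  1  2  3  0  1
G_A(22) = 1.
Pile B, S = {3, 5, 8}:
n :  0  1  2  3  4  5  6  7  8  9 10 11 12 13 14 15 16 17 18 19 20 21 22 23 24 25 26
G :  0  0  0  1  1  1  2  2  2  3  3  0  0  0  1  1  1  2  2  2  3  3  0  0  0  1  1
G_B(26) = 1.
Pile C, S = {5, 8, 9}:
n :  0  1  2  3  4  5  6  7  8  9 10 11 12 13 14 15 16 17 18 19 20 21
G :  0  0  0  0  0  1  1  1  1  1  2  2  2  2  0  0  0  0  0  1  1  1
G_C(21) = 1.
Combined Grundy value = 1 ⊕ 1 ⊕ 1 = 1.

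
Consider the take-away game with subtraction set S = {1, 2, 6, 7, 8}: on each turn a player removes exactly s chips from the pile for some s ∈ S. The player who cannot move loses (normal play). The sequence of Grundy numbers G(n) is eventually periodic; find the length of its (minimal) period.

G(0) = 0
G(1) = mex{0} = 1
G(2) = mex{1,0} = 2
G(3) = mex{2,1} = 0
G(4) = mex{0,2} = 1
G(5) = mex{1,0} = 2
G(6) = mex{2,1,0} = 3
G(7) = mex{3,2,1,0} = 4
G(8) = mex{4,3,2,1,0} = 5
G(9) = mex{5,4,0,2,1} = 3
G(10) = mex{3,5,1,0,2} = 4
G(11) = mex{4,3,2,1,0} = 5
G(12) = mex{5,4,3,2,1} = 0
G(13) = mex{0,5,4,3,2} = 1
G(14) = mex{1,0,5,4,3} = 2
G(15) = mex{2,1,3,5,4} = 0
G(16) = mex{0,2,4,3,5} = 1
G(17) = mex{1,0,5,4,3} = 2
G(18) = mex{2,1,0,5,4} = 3
G(19) = mex{3,2,1,0,5} = 4
G(20) = mex{4,3,2,1,0} = 5
G(21) = mex{5,4,0,2,1} = 3
G(22) = mex{3,5,1,0,2} = 4
G(23) = mex{4,3,2,1,0} = 5
G(24) = mex{5,4,3,2,1} = 0
G(25) = mex{0,5,4,3,2} = 1
G(n+12) = G(n) holds for n = 0,…,7 (a full window of length max(S) = 8), so the sequence is purely periodic with period 12.

12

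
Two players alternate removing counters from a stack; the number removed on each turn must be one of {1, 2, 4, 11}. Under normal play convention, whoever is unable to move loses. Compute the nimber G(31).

n :  0  1  2  3  4  5  6  7  8  9 10 11 12 13 14 15 16 17 18 19 20 21 22 23 24 25 26 27 28 29 30 31
G :  0  1  2  0  1  2  0  1  2  0  1  2  0  1  2  0  1  2  0  1  2  0  1  2  0  1  2  0  1  2  0  1

1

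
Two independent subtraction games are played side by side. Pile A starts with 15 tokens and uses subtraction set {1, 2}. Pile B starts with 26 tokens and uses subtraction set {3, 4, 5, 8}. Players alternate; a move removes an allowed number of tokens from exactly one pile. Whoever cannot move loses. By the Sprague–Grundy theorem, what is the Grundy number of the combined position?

1

Pile A, S = {1, 2}:
G(0) = 0
G(1) = mex{0} = 1
G(2) = mex{1,0} = 2
G(3) = mex{2,1} = 0
G(4) = mex{0,2} = 1
G(5) = mex{1,0} = 2
G(6) = mex{2,1} = 0
G(7) = mex{0,2} = 1
G(8) = mex{1,0} = 2
G(9) = mex{2,1} = 0
G(10) = mex{0,2} = 1
G(11) = mex{1,0} = 2
G(12) = mex{2,1} = 0
G(13) = mex{0,2} = 1
G(14) = mex{1,0} = 2
G(15) = mex{2,1} = 0
G_A(15) = 0.
Pile B, S = {3, 4, 5, 8}:
n :  0  1  2  3  4  5  6  7  8  9 10 11 12 13 14 15 16 17 18 19 20 21 22 23 24 25 26
G :  0  0  0  1  1  1  2  2  2  3  3  0  0  0  1  1  1  2  2  2  3  3  0  0  0  1  1
G_B(26) = 1.
Combined Grundy value = 0 ⊕ 1 = 1.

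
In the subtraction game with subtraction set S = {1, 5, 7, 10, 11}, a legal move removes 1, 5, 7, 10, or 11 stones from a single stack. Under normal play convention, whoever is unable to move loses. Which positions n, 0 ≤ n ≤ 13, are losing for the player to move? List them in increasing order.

0, 2, 4, 6, 8

n :  0  1  2  3  4  5  6  7  8  9 10 11 12 13
G :  0  1  0  1  0  1  0  1  0  1  2  3  2  3
P-positions are exactly the n with G(n) = 0.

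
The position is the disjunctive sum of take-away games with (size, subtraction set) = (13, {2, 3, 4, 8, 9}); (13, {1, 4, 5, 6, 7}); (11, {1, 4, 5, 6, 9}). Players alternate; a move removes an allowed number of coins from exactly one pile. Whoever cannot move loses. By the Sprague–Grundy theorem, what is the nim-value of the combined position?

Pile A, S = {2, 3, 4, 8, 9}:
G(0) = 0
G(1) = mex{} = 0
G(2) = mex{0} = 1
G(3) = mex{0,0} = 1
G(4) = mex{1,0,0} = 2
G(5) = mex{1,1,0} = 2
G(6) = mex{2,1,1} = 0
G(7) = mex{2,2,1} = 0
G(8) = mex{0,2,2,0} = 1
G(9) = mex{0,0,2,0,0} = 1
G(10) = mex{1,0,0,1,0} = 2
G(11) = mex{1,1,0,1,1} = 2
G(12) = mex{2,1,1,2,1} = 0
G(13) = mex{2,2,1,2,2} = 0
G_A(13) = 0.
Pile B, S = {1, 4, 5, 6, 7}:
n :  0  1  2  3  4  5  6  7  8  9 10 11 12 13
G :  0  1  0  1  2  3  2  3  4  5  0  1  0  1
G_B(13) = 1.
Pile C, S = {1, 4, 5, 6, 9}:
G(0) = 0
G(1) = mex{0} = 1
G(2) = mex{1} = 0
G(3) = mex{0} = 1
G(4) = mex{1,0} = 2
G(5) = mex{2,1,0} = 3
G(6) = mex{3,0,1,0} = 2
G(7) = mex{2,1,0,1} = 3
G(8) = mex{3,2,1,0} = 4
G(9) = mex{4,3,2,1,0} = 5
G(10) = mex{5,2,3,2,1} = 0
G(11) = mex{0,3,2,3,0} = 1
G_C(11) = 1.
Combined Grundy value = 0 ⊕ 1 ⊕ 1 = 0.

0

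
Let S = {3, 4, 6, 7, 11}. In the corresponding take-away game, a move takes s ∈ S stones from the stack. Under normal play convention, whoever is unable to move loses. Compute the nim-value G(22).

4

n :  0  1  2  3  4  5  6  7  8  9 10 11 12 13 14 15 16 17 18 19 20 21 22
G :  0  0  0  1  1  1  2  2  2  3  0  3  4  1  4  0  2  5  1  3  0  2  4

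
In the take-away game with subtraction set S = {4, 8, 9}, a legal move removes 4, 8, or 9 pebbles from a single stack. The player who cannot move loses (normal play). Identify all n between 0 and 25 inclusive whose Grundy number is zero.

G(0) = 0
G(1) = mex{} = 0
G(2) = mex{} = 0
G(3) = mex{} = 0
G(4) = mex{0} = 1
G(5) = mex{0} = 1
G(6) = mex{0} = 1
G(7) = mex{0} = 1
G(8) = mex{1,0} = 2
G(9) = mex{1,0,0} = 2
G(10) = mex{1,0,0} = 2
G(11) = mex{1,0,0} = 2
G(12) = mex{2,1,0} = 3
G(13) = mex{2,1,1} = 0
G(14) = mex{2,1,1} = 0
G(15) = mex{2,1,1} = 0
G(16) = mex{3,2,1} = 0
G(17) = mex{0,2,2} = 1
G(18) = mex{0,2,2} = 1
G(19) = mex{0,2,2} = 1
G(20) = mex{0,3,2} = 1
G(21) = mex{1,0,3} = 2
G(22) = mex{1,0,0} = 2
G(23) = mex{1,0,0} = 2
G(24) = mex{1,0,0} = 2
G(25) = mex{2,1,0} = 3
P-positions are exactly the n with G(n) = 0.

0, 1, 2, 3, 13, 14, 15, 16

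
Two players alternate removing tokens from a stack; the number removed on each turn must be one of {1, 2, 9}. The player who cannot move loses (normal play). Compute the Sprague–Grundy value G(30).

n :  0  1  2  3  4  5  6  7  8  9 10 11 12 13 14 15 16 17 18 19 20 21 22 23 24 25 26 27 28 29 30
G :  0  1  2  0  1  2  0  1  2  3  0  1  2  0  1  2  0  1  2  3  0  1  2  0  1  2  0  1  2  3  0

0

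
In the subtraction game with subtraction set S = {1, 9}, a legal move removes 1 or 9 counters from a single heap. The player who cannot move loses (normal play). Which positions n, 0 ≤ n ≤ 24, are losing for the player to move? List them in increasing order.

0, 2, 4, 6, 8, 10, 12, 14, 16, 18, 20, 22, 24

n :  0  1  2  3  4  5  6  7  8  9 10 11 12 13 14 15 16 17 18 19 20 21 22 23 24
G :  0  1  0  1  0  1  0  1  0  1  0  1  0  1  0  1  0  1  0  1  0  1  0  1  0
P-positions are exactly the n with G(n) = 0.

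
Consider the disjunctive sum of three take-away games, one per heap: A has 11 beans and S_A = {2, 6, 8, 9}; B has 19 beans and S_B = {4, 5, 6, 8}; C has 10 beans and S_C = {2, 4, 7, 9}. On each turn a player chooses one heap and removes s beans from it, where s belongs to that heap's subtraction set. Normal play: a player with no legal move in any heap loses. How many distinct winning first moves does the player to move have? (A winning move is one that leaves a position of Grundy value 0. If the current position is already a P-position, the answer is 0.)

0

Heap A, S = {2, 6, 8, 9}:
n :  0  1  2  3  4  5  6  7  8  9 10 11
G :  0  0  1  1  0  0  1  1  2  2  3  3
G_A(11) = 3.
Heap B, S = {4, 5, 6, 8}:
n :  0  1  2  3  4  5  6  7  8  9 10 11 12 13 14 15 16 17 18 19
G :  0  0  0  0  1  1  1  1  2  2  2  2  0  0  0  0  1  1  1  1
G_B(19) = 1.
Heap C, S = {2, 4, 7, 9}:
G(0) = 0
G(1) = mex{} = 0
G(2) = mex{0} = 1
G(3) = mex{0} = 1
G(4) = mex{1,0} = 2
G(5) = mex{1,0} = 2
G(6) = mex{2,1} = 0
G(7) = mex{2,1,0} = 3
G(8) = mex{0,2,0} = 1
G(9) = mex{3,2,1,0} = 4
G(10) = mex{1,0,1,0} = 2
G_C(10) = 2.
Combined Grundy value = 3 ⊕ 1 ⊕ 2 = 0.
A winning move leaves total XOR = 0, i.e. changes one component's Grundy value g to g ⊕ X where X is the current total.
Heap A: target g' = 3⊕0 = 3, but every legal move changes the Grundy value (mex property), so 0 moves.
Heap B: target g' = 1⊕0 = 1, but every legal move changes the Grundy value (mex property), so 0 moves.
Heap C: target g' = 2⊕0 = 2, but every legal move changes the Grundy value (mex property), so 0 moves.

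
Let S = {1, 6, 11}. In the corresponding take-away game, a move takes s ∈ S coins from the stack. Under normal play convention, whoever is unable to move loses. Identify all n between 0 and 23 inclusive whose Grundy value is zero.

0, 2, 4, 7, 9, 12, 14, 16, 19, 21

n :  0  1  2  3  4  5  6  7  8  9 10 11 12 13 14 15 16 17 18 19 20 21 22 23
G :  0  1  0  1  0  1  2  0  1  0  1  2  0  1  0  1  0  1  2  0  1  0  1  2
P-positions are exactly the n with G(n) = 0.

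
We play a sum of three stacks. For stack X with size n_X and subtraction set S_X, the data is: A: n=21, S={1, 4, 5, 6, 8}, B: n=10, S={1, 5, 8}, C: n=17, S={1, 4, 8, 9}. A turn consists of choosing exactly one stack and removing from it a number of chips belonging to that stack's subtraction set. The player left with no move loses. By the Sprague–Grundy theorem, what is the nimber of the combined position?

Stack A, S = {1, 4, 5, 6, 8}:
G(0) = 0
G(1) = mex{0} = 1
G(2) = mex{1} = 0
G(3) = mex{0} = 1
G(4) = mex{1,0} = 2
G(5) = mex{2,1,0} = 3
G(6) = mex{3,0,1,0} = 2
G(7) = mex{2,1,0,1} = 3
G(8) = mex{3,2,1,0,0} = 4
G(9) = mex{4,3,2,1,1} = 0
G(10) = mex{0,2,3,2,0} = 1
G(11) = mex{1,3,2,3,1} = 0
G(12) = mex{0,4,3,2,2} = 1
G(13) = mex{1,0,4,3,3} = 2
G(14) = mex{2,1,0,4,2} = 3
G(15) = mex{3,0,1,0,3} = 2
G(16) = mex{2,1,0,1,4} = 3
G(17) = mex{3,2,1,0,0} = 4
G(18) = mex{4,3,2,1,1} = 0
G(19) = mex{0,2,3,2,0} = 1
G(20) = mex{1,3,2,3,1} = 0
G(21) = mex{0,4,3,2,2} = 1
G_A(21) = 1.
Stack B, S = {1, 5, 8}:
n :  0  1  2  3  4  5  6  7  8  9 10
G :  0  1  0  1  0  1  0  1  2  3  2
G_B(10) = 2.
Stack C, S = {1, 4, 8, 9}:
n :  0  1  2  3  4  5  6  7  8  9 10 11 12 13 14 15 16 17
G :  0  1  0  1  2  0  1  0  1  2  3  2  0  1  2  3  2  0
G_C(17) = 0.
Combined Grundy value = 1 ⊕ 2 ⊕ 0 = 3.

3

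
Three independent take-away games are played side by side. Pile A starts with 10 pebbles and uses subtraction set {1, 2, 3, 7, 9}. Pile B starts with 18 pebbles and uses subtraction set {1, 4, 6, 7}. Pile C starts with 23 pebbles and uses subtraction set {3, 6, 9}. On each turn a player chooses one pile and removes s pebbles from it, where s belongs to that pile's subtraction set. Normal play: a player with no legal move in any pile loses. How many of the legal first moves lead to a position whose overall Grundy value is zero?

5

Pile A, S = {1, 2, 3, 7, 9}:
G(0) = 0
G(1) = mex{0} = 1
G(2) = mex{1,0} = 2
G(3) = mex{2,1,0} = 3
G(4) = mex{3,2,1} = 0
G(5) = mex{0,3,2} = 1
G(6) = mex{1,0,3} = 2
G(7) = mex{2,1,0,0} = 3
G(8) = mex{3,2,1,1} = 0
G(9) = mex{0,3,2,2,0} = 1
G(10) = mex{1,0,3,3,1} = 2
G_A(10) = 2.
Pile B, S = {1, 4, 6, 7}:
n :  0  1  2  3  4  5  6  7  8  9 10 11 12 13 14 15 16 17 18
G :  0  1  0  1  2  0  1  2  3  2  0  1  2  0  1  0  1  2  0
G_B(18) = 0.
Pile C, S = {3, 6, 9}:
n :  0  1  2  3  4  5  6  7  8  9 10 11 12 13 14 15 16 17 18 19 20 21 22 23
G :  0  0  0  1  1  1  2  2  2  3  3  3  0  0  0  1  1  1  2  2  2  3  3  3
G_C(23) = 3.
Combined Grundy value = 2 ⊕ 0 ⊕ 3 = 1.
A winning move leaves total XOR = 0, i.e. changes one component's Grundy value g to g ⊕ X where X is the current total.
Pile A: need g' = 2⊕1 = 3. Options: 10−1→G=1, 10−2→G=0, 10−3→G=3, 10−7→G=3, 10−9→G=1. Hits: 2.
Pile B: need g' = 0⊕1 = 1. Options: 18−1→G=2, 18−4→G=1, 18−6→G=2, 18−7→G=1. Hits: 2.
Pile C: need g' = 3⊕1 = 2. Options: 23−3→G=2, 23−6→G=1, 23−9→G=0. Hits: 1.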